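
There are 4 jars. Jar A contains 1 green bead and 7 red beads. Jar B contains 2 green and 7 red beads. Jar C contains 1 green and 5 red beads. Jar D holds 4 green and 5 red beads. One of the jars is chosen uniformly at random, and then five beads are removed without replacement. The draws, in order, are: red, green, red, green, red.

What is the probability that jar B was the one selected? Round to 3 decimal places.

For each hypothesis, P(data | H) works out to: P(data | jar A) = (7/8)(1/7)(6/6)(0/5) = 0; P(data | jar B) = (7/9)(2/8)(6/7)(1/6)(5/5) = 0.027778; P(data | jar C) = (5/6)(1/5)(4/4)(0/3) = 0; P(data | jar D) = (5/9)(4/8)(4/7)(3/6)(3/5) = 0.047619.
The prior-weighted likelihoods are 1/4 · 0 = 0, 1/4 · 0.027778 = 0.0069444, 1/4 · 0 = 0, 1/4 · 0.047619 = 0.011905; these sum to 0.018849.
Hence P(jar B | data) = (0.0069444) / (0.018849) = 0.36842.

0.368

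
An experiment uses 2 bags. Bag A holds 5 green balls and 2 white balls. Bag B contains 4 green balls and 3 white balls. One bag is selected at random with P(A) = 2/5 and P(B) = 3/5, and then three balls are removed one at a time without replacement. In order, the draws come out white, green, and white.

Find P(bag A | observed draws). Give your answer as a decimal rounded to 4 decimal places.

Under each hypothesis, the probability of the observed sequence is: P(data | bag A) = (2/7)(5/6)(1/5) = 1/21; P(data | bag B) = (3/7)(4/6)(2/5) = 4/35.
The prior-weighted likelihoods are 2/5 · 1/21 = 2/105, 3/5 · 4/35 = 12/175; these sum to 46/525.
So P(bag A | data) = (2/105) / (46/525) = 5/23.

0.2174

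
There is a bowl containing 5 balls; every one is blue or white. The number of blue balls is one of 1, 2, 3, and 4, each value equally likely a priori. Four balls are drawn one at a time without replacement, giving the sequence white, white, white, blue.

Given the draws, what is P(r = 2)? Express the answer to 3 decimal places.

For each hypothesis, P(data | H) works out to: P(data | r = 1) = (4/5)(3/4)(2/3)(1/2) = 1/5; P(data | r = 2) = (3/5)(2/4)(1/3)(2/2) = 1/10; P(data | r = 3) = (2/5)(1/4)(0/3) = 0; P(data | r = 4) = (1/5)(0/4) = 0.
Multiplying each by its prior: 1/4 · 1/5 = 1/20, 1/4 · 1/10 = 1/40, 1/4 · 0 = 0, 1/4 · 0 = 0; with total 3/40.
By Bayes' rule, P(r = 2 | data) = (1/40) / (3/40) = 1/3.

0.333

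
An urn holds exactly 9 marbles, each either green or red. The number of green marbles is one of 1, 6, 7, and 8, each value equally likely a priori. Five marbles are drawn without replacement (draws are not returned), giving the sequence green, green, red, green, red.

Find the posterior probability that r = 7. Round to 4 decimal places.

0.3684

The likelihood of the observed sequence under each hypothesis: P(data | r = 1) = (1/9)(0/8) = 0; P(data | r = 6) = (6/9)(5/8)(3/7)(4/6)(2/5) = 0.047619; P(data | r = 7) = (7/9)(6/8)(2/7)(5/6)(1/5) = 0.027778; P(data | r = 8) = (8/9)(7/8)(1/7)(6/6)(0/5) = 0.
Multiplying each by its prior: 1/4 · 0 = 0, 1/4 · 0.047619 = 0.011905, 1/4 · 0.027778 = 0.0069444, 1/4 · 0 = 0; with total 0.018849.
Therefore the posterior P(r = 7 | data) = (0.0069444) / (0.018849) = 0.36842.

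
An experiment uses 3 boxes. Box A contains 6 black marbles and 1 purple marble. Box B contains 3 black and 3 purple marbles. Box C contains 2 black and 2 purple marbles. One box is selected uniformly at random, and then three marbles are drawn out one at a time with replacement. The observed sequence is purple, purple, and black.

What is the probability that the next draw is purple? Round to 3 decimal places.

0.477

Under each hypothesis, the probability of the observed sequence is: P(data | box A) = (1/7)(1/7)(6/7) = 0.017493; P(data | box B) = (3/6)(3/6)(3/6) = 0.125; P(data | box C) = (2/4)(2/4)(2/4) = 0.125.
Weighting by the prior gives 1/3 · 0.017493 = 0.0058309, 1/3 · 0.125 = 0.041667, 1/3 · 0.125 = 0.041667; with total 0.089164.
The posterior is then P(box A | data) = 0.065395, P(box B | data) = 0.4673, P(box C | data) = 0.4673.
Averaging over the posterior, P(purple next | data) = (1/7)(0.065395) + (1/2)(0.4673) + (1/2)(0.4673) = 0.47664.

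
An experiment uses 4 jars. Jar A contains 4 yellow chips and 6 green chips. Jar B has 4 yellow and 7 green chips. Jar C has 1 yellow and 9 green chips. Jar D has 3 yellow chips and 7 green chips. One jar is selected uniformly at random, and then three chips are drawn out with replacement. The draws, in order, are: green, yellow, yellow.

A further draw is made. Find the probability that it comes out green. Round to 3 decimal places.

0.648

Under each hypothesis, the probability of the observed sequence is: P(data | jar A) = (6/10)(4/10)(4/10) = 0.096; P(data | jar B) = (7/11)(4/11)(4/11) = 0.084147; P(data | jar C) = (9/10)(1/10)(1/10) = 0.009; P(data | jar D) = (7/10)(3/10)(3/10) = 0.063.
Multiplying each by its prior: 1/4 · 0.096 = 0.024, 1/4 · 0.084147 = 0.021037, 1/4 · 0.009 = 0.00225, 1/4 · 0.063 = 0.01575; with total 0.063037.
The posterior is then P(jar A | data) = 0.38073, P(jar B | data) = 0.33372, P(jar C | data) = 0.035693, P(jar D | data) = 0.24985.
So P(green next | data) = Σ P(green next | H) P(H | data) = (3/5)(0.38073) + (7/11)(0.33372) + (9/10)(0.035693) + (7/10)(0.24985) = 0.64783.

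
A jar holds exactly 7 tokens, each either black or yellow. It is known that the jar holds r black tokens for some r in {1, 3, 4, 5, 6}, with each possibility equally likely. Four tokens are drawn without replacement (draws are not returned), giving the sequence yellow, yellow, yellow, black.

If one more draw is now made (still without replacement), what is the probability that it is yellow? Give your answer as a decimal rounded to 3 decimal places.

0.667

For each hypothesis, P(data | H) works out to: P(data | r = 1) = (6/7)(5/6)(4/5)(1/4) = 1/7; P(data | r = 3) = (4/7)(3/6)(2/5)(3/4) = 3/35; P(data | r = 4) = (3/7)(2/6)(1/5)(4/4) = 1/35; P(data | r = 5) = (2/7)(1/6)(0/5) = 0; P(data | r = 6) = (1/7)(0/6) = 0.
Weighting by the prior gives 1/5 · 1/7 = 1/35, 1/5 · 3/35 = 3/175, 1/5 · 1/35 = 1/175, 1/5 · 0 = 0, 1/5 · 0 = 0; summing to 9/175.
Dividing through by the total gives posterior P(r = 1 | data) = 5/9, P(r = 3 | data) = 1/3, P(r = 4 | data) = 1/9, P(r = 5 | data) = 0, P(r = 6 | data) = 0.
Averaging over the posterior, P(yellow next | data) = (1)(5/9) + (1/3)(1/3) + (0)(1/9) = 2/3.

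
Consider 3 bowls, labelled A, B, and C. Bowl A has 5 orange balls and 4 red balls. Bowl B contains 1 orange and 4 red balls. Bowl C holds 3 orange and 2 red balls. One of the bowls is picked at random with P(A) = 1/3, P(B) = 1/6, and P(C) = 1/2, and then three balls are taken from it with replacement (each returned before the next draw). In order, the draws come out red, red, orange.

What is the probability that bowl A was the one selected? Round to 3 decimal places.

0.345

Under each hypothesis, the probability of the observed sequence is: P(data | bowl A) = (4/9)(4/9)(5/9) = 0.10974; P(data | bowl B) = (4/5)(4/5)(1/5) = 0.128; P(data | bowl C) = (2/5)(2/5)(3/5) = 0.096.
Weighting by the prior gives 1/3 · 0.10974 = 0.03658, 1/6 · 0.128 = 0.021333, 1/2 · 0.096 = 0.048; with total 0.10591.
Hence P(bowl A | data) = (0.03658) / (0.10591) = 0.34538.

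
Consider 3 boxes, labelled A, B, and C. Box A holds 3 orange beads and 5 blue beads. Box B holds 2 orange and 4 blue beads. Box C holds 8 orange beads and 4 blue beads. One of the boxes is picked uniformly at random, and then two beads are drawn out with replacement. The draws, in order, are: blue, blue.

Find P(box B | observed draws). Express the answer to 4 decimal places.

The likelihood of the observed sequence under each hypothesis: P(data | box A) = (5/8)(5/8) = 0.39062; P(data | box B) = (4/6)(4/6) = 0.44444; P(data | box C) = (4/12)(4/12) = 0.11111.
Weighting by the prior gives 1/3 · 0.39062 = 0.13021, 1/3 · 0.44444 = 0.14815, 1/3 · 0.11111 = 0.037037; with total 0.31539.
Hence P(box B | data) = (0.14815) / (0.31539) = 0.46972.

0.4697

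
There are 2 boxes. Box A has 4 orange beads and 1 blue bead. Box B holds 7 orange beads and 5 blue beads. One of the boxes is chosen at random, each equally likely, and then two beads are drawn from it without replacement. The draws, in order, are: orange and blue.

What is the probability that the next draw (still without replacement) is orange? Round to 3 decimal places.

0.772

Compute the likelihood of the observed sequence for each case: P(data | box A) = (4/5)(1/4) = 0.2; P(data | box B) = (7/12)(5/11) = 0.26515.
Weighting by the prior gives 1/2 · 0.2 = 0.1, 1/2 · 0.26515 = 0.13258; summing to 0.23258.
The posterior is then P(box A | data) = 0.42997, P(box B | data) = 0.57003.
Averaging over the posterior, P(orange next | data) = (1)(0.42997) + (3/5)(0.57003) = 0.77199.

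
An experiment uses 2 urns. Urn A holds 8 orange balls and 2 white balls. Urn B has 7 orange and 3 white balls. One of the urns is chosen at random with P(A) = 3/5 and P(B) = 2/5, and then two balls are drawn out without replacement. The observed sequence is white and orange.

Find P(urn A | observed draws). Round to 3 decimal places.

0.533

Under each hypothesis, the probability of the observed sequence is: P(data | urn A) = (2/10)(8/9) = 8/45; P(data | urn B) = (3/10)(7/9) = 7/30.
Weighting by the prior gives 3/5 · 8/45 = 8/75, 2/5 · 7/30 = 7/75; summing to 1/5.
Therefore the posterior P(urn A | data) = (8/75) / (1/5) = 8/15.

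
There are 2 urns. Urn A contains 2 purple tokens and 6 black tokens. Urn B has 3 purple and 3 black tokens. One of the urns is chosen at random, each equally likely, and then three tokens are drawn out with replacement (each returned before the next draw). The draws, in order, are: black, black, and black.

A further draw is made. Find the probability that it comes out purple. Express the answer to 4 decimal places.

Compute the likelihood of the observed sequence for each case: P(data | urn A) = (6/8)(6/8)(6/8) = 27/64; P(data | urn B) = (3/6)(3/6)(3/6) = 1/8.
Weighting by the prior gives 1/2 · 27/64 = 27/128, 1/2 · 1/8 = 1/16; summing to 35/128.
The posterior is then P(urn A | data) = 27/35, P(urn B | data) = 8/35.
The predictive probability is P(purple next | data) = (1/4)(27/35) + (1/2)(8/35) = 43/140.

0.3071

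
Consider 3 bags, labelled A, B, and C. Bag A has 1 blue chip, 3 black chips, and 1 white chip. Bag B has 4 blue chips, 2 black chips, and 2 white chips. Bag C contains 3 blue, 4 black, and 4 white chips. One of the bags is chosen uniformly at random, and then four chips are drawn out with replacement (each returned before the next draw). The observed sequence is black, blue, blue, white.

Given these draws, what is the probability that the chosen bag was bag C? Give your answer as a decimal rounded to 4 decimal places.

Compute the likelihood of the observed sequence for each case: P(data | bag A) = (3/5)(1/5)(1/5)(1/5) = 0.0048; P(data | bag B) = (2/8)(4/8)(4/8)(2/8) = 0.015625; P(data | bag C) = (4/11)(3/11)(3/11)(4/11) = 0.0098354.
The prior-weighted likelihoods are 1/3 · 0.0048 = 0.0016, 1/3 · 0.015625 = 0.0052083, 1/3 · 0.0098354 = 0.0032785; with total 0.010087.
Hence P(bag C | data) = (0.0032785) / (0.010087) = 0.32503.

0.3250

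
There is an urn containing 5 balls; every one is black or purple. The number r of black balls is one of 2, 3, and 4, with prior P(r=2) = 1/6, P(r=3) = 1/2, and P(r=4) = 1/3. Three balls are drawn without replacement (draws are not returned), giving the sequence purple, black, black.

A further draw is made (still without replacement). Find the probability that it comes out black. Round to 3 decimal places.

0.636

The likelihood of the observed sequence under each hypothesis: P(data | r = 2) = (3/5)(2/4)(1/3) = 1/10; P(data | r = 3) = (2/5)(3/4)(2/3) = 1/5; P(data | r = 4) = (1/5)(4/4)(3/3) = 1/5.
Weighting by the prior gives 1/6 · 1/10 = 1/60, 1/2 · 1/5 = 1/10, 1/3 · 1/5 = 1/15; these sum to 11/60.
Dividing through by the total gives posterior P(r = 2 | data) = 1/11, P(r = 3 | data) = 6/11, P(r = 4 | data) = 4/11.
Averaging over the posterior, P(black next | data) = (0)(1/11) + (1/2)(6/11) + (1)(4/11) = 7/11.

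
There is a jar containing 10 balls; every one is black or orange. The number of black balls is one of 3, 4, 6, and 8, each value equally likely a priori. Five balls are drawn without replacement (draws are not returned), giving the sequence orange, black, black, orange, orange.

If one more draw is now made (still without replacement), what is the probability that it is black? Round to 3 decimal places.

Compute the likelihood of the observed sequence for each case: P(data | r = 3) = (7/10)(3/9)(2/8)(6/7)(5/6) = 1/24; P(data | r = 4) = (6/10)(4/9)(3/8)(5/7)(4/6) = 1/21; P(data | r = 6) = (4/10)(6/9)(5/8)(3/7)(2/6) = 1/42; P(data | r = 8) = (2/10)(8/9)(7/8)(1/7)(0/6) = 0.
Multiplying each by its prior: 1/4 · 1/24 = 1/96, 1/4 · 1/21 = 1/84, 1/4 · 1/42 = 1/168, 1/4 · 0 = 0; these sum to 19/672.
Dividing through by the total gives posterior P(r = 3 | data) = 7/19, P(r = 4 | data) = 8/19, P(r = 6 | data) = 4/19, P(r = 8 | data) = 0.
The predictive probability is P(black next | data) = (1/5)(7/19) + (2/5)(8/19) + (4/5)(4/19) = 39/95.

0.411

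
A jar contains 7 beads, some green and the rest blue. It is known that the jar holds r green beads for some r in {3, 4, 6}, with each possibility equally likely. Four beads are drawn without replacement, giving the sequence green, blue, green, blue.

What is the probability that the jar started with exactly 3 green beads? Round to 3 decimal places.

The likelihood of the observed sequence under each hypothesis: P(data | r = 3) = (3/7)(4/6)(2/5)(3/4) = 3/35; P(data | r = 4) = (4/7)(3/6)(3/5)(2/4) = 3/35; P(data | r = 6) = (6/7)(1/6)(5/5)(0/4) = 0.
Multiplying each by its prior: 1/3 · 3/35 = 1/35, 1/3 · 3/35 = 1/35, 1/3 · 0 = 0; with total 2/35.
So P(r = 3 | data) = (1/35) / (2/35) = 1/2.

0.500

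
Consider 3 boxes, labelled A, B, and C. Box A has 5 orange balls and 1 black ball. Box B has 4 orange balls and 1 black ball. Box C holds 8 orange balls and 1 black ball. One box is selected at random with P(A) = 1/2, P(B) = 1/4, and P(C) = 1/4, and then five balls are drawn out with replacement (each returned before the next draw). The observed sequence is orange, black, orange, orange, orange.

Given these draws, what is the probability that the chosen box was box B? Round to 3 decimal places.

0.263

Compute the likelihood of the observed sequence for each case: P(data | box A) = (5/6)(1/6)(5/6)(5/6)(5/6) = 0.080376; P(data | box B) = (4/5)(1/5)(4/5)(4/5)(4/5) = 0.08192; P(data | box C) = (8/9)(1/9)(8/9)(8/9)(8/9) = 0.069366.
Multiplying each by its prior: 1/2 · 0.080376 = 0.040188, 1/4 · 0.08192 = 0.02048, 1/4 · 0.069366 = 0.017342; with total 0.078009.
Hence P(box B | data) = (0.02048) / (0.078009) = 0.26253.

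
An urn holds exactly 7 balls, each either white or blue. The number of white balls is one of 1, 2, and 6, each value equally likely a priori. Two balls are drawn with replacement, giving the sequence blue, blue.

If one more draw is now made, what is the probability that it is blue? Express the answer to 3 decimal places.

0.788

For each hypothesis, P(data | H) works out to: P(data | r = 1) = (6/7)(6/7) = 36/49; P(data | r = 2) = (5/7)(5/7) = 25/49; P(data | r = 6) = (1/7)(1/7) = 1/49.
Multiplying each by its prior: 1/3 · 36/49 = 12/49, 1/3 · 25/49 = 25/147, 1/3 · 1/49 = 1/147; summing to 62/147.
The posterior is then P(r = 1 | data) = 18/31, P(r = 2 | data) = 25/62, P(r = 6 | data) = 1/62.
The predictive probability is P(blue next | data) = (6/7)(18/31) + (5/7)(25/62) + (1/7)(1/62) = 171/217.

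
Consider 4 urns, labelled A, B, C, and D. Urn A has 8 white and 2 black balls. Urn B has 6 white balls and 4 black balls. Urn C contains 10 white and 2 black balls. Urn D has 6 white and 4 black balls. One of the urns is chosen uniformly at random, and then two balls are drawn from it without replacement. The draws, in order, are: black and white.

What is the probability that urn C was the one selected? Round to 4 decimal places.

0.1756

Compute the likelihood of the observed sequence for each case: P(data | urn A) = (2/10)(8/9) = 0.17778; P(data | urn B) = (4/10)(6/9) = 0.26667; P(data | urn C) = (2/12)(10/11) = 0.15152; P(data | urn D) = (4/10)(6/9) = 0.26667.
Multiplying each by its prior: 1/4 · 0.17778 = 0.044444, 1/4 · 0.26667 = 0.066667, 1/4 · 0.15152 = 0.037879, 1/4 · 0.26667 = 0.066667; these sum to 0.21566.
By Bayes' rule, P(urn C | data) = (0.037879) / (0.21566) = 0.17564.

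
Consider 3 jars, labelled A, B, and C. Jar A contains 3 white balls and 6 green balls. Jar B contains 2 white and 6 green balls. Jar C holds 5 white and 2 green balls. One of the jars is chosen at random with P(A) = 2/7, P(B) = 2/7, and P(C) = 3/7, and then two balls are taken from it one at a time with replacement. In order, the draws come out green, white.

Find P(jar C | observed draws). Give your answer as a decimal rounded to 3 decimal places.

0.428

Compute the likelihood of the observed sequence for each case: P(data | jar A) = (6/9)(3/9) = 0.22222; P(data | jar B) = (6/8)(2/8) = 0.1875; P(data | jar C) = (2/7)(5/7) = 0.20408.
Weighting by the prior gives 2/7 · 0.22222 = 0.063492, 2/7 · 0.1875 = 0.053571, 3/7 · 0.20408 = 0.087464; with total 0.20453.
Therefore the posterior P(jar C | data) = (0.087464) / (0.20453) = 0.42764.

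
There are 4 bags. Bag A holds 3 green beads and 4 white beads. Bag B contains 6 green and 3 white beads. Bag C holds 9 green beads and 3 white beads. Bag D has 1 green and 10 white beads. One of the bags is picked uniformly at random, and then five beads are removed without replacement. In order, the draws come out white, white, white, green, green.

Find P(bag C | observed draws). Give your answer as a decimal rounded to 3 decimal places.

0.062

Compute the likelihood of the observed sequence for each case: P(data | bag A) = (4/7)(3/6)(2/5)(3/4)(2/3) = 2/35; P(data | bag B) = (3/9)(2/8)(1/7)(6/6)(5/5) = 1/84; P(data | bag C) = (3/12)(2/11)(1/10)(9/9)(8/8) = 1/220; P(data | bag D) = (10/11)(9/10)(8/9)(1/8)(0/7) = 0.
Multiplying each by its prior: 1/4 · 2/35 = 1/70, 1/4 · 1/84 = 1/336, 1/4 · 1/220 = 1/880, 1/4 · 0 = 0; summing to 17/924.
By Bayes' rule, P(bag C | data) = (1/880) / (17/924) = 21/340.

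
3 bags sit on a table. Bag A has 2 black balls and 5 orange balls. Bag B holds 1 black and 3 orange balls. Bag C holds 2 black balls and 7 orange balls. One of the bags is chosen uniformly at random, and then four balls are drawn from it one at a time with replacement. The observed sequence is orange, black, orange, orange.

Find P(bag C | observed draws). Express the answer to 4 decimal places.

Under each hypothesis, the probability of the observed sequence is: P(data | bag A) = (5/7)(2/7)(5/7)(5/7) = 0.10412; P(data | bag B) = (3/4)(1/4)(3/4)(3/4) = 0.10547; P(data | bag C) = (7/9)(2/9)(7/9)(7/9) = 0.10456.
The prior-weighted likelihoods are 1/3 · 0.10412 = 0.034708, 1/3 · 0.10547 = 0.035156, 1/3 · 0.10456 = 0.034852; summing to 0.10472.
Therefore the posterior P(bag C | data) = (0.034852) / (0.10472) = 0.33283.

0.3328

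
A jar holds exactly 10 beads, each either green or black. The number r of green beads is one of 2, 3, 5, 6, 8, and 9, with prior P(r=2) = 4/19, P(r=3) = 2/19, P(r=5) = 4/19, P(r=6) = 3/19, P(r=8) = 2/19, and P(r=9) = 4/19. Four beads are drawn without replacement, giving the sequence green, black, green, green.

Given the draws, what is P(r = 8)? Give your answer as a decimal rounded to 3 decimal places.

0.221

Under each hypothesis, the probability of the observed sequence is: P(data | r = 2) = (2/10)(8/9)(1/8)(0/7) = 0; P(data | r = 3) = (3/10)(7/9)(2/8)(1/7) = 0.0083333; P(data | r = 5) = (5/10)(5/9)(4/8)(3/7) = 0.059524; P(data | r = 6) = (6/10)(4/9)(5/8)(4/7) = 0.095238; P(data | r = 8) = (8/10)(2/9)(7/8)(6/7) = 0.13333; P(data | r = 9) = (9/10)(1/9)(8/8)(7/7) = 0.1.
Multiplying each by its prior: 4/19 · 0 = 0, 2/19 · 0.0083333 = 0.00087719, 4/19 · 0.059524 = 0.012531, 3/19 · 0.095238 = 0.015038, 2/19 · 0.13333 = 0.014035, 4/19 · 0.1 = 0.021053; these sum to 0.063534.
Hence P(r = 8 | data) = (0.014035) / (0.063534) = 0.22091.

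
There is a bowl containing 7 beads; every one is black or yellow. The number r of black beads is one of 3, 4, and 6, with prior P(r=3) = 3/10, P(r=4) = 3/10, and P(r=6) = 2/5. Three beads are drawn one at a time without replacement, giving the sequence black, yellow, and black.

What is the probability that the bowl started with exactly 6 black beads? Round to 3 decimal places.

Under each hypothesis, the probability of the observed sequence is: P(data | r = 3) = (3/7)(4/6)(2/5) = 4/35; P(data | r = 4) = (4/7)(3/6)(3/5) = 6/35; P(data | r = 6) = (6/7)(1/6)(5/5) = 1/7.
Multiplying each by its prior: 3/10 · 4/35 = 6/175, 3/10 · 6/35 = 9/175, 2/5 · 1/7 = 2/35; summing to 1/7.
Hence P(r = 6 | data) = (2/35) / (1/7) = 2/5.

0.400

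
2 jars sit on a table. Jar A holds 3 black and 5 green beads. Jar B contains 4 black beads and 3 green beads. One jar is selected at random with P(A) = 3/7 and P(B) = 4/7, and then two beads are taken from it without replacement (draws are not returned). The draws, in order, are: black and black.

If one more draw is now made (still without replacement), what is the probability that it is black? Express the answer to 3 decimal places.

0.349

Compute the likelihood of the observed sequence for each case: P(data | jar A) = (3/8)(2/7) = 3/28; P(data | jar B) = (4/7)(3/6) = 2/7.
The prior-weighted likelihoods are 3/7 · 3/28 = 9/196, 4/7 · 2/7 = 8/49; with total 41/196.
Dividing through by the total gives posterior P(jar A | data) = 9/41, P(jar B | data) = 32/41.
Averaging over the posterior, P(black next | data) = (1/6)(9/41) + (2/5)(32/41) = 143/410.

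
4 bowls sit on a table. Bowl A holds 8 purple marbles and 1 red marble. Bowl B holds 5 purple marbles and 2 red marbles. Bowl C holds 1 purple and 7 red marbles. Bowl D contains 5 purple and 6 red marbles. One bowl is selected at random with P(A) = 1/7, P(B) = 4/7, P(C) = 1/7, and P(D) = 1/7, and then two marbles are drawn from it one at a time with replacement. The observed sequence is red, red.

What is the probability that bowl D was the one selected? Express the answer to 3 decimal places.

Compute the likelihood of the observed sequence for each case: P(data | bowl A) = (1/9)(1/9) = 0.012346; P(data | bowl B) = (2/7)(2/7) = 0.081633; P(data | bowl C) = (7/8)(7/8) = 0.76562; P(data | bowl D) = (6/11)(6/11) = 0.29752.
Weighting by the prior gives 1/7 · 0.012346 = 0.0017637, 4/7 · 0.081633 = 0.046647, 1/7 · 0.76562 = 0.10938, 1/7 · 0.29752 = 0.042503; these sum to 0.20029.
Hence P(bowl D | data) = (0.042503) / (0.20029) = 0.21221.

0.212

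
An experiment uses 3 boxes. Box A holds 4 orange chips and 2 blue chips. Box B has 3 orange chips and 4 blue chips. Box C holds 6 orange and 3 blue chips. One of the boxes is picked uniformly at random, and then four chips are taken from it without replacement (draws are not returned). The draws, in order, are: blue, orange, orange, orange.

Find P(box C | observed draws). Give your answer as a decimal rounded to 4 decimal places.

0.4237

Compute the likelihood of the observed sequence for each case: P(data | box A) = (2/6)(4/5)(3/4)(2/3) = 2/15; P(data | box B) = (4/7)(3/6)(2/5)(1/4) = 1/35; P(data | box C) = (3/9)(6/8)(5/7)(4/6) = 5/42.
Multiplying each by its prior: 1/3 · 2/15 = 2/45, 1/3 · 1/35 = 1/105, 1/3 · 5/42 = 5/126; summing to 59/630.
Therefore the posterior P(box C | data) = (5/126) / (59/630) = 25/59.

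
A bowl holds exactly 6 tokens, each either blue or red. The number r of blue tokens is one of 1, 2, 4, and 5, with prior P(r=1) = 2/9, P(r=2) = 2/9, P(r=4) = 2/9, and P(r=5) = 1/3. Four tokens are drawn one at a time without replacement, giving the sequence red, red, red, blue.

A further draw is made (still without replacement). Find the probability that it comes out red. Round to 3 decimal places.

The likelihood of the observed sequence under each hypothesis: P(data | r = 1) = (5/6)(4/5)(3/4)(1/3) = 1/6; P(data | r = 2) = (4/6)(3/5)(2/4)(2/3) = 2/15; P(data | r = 4) = (2/6)(1/5)(0/4) = 0; P(data | r = 5) = (1/6)(0/5) = 0.
The prior-weighted likelihoods are 2/9 · 1/6 = 1/27, 2/9 · 2/15 = 4/135, 2/9 · 0 = 0, 1/3 · 0 = 0; these sum to 1/15.
Normalising, the posterior is P(r = 1 | data) = 5/9, P(r = 2 | data) = 4/9, P(r = 4 | data) = 0, P(r = 5 | data) = 0.
The predictive probability is P(red next | data) = (1)(5/9) + (1/2)(4/9) = 7/9.

0.778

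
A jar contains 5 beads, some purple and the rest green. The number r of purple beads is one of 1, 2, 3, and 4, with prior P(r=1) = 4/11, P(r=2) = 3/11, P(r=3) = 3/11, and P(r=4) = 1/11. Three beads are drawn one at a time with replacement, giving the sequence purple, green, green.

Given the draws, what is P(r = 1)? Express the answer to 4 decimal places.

Compute the likelihood of the observed sequence for each case: P(data | r = 1) = (1/5)(4/5)(4/5) = 0.128; P(data | r = 2) = (2/5)(3/5)(3/5) = 0.144; P(data | r = 3) = (3/5)(2/5)(2/5) = 0.096; P(data | r = 4) = (4/5)(1/5)(1/5) = 0.032.
Weighting by the prior gives 4/11 · 0.128 = 0.046545, 3/11 · 0.144 = 0.039273, 3/11 · 0.096 = 0.026182, 1/11 · 0.032 = 0.0029091; summing to 0.11491.
By Bayes' rule, P(r = 1 | data) = (0.046545) / (0.11491) = 0.40506.

0.4051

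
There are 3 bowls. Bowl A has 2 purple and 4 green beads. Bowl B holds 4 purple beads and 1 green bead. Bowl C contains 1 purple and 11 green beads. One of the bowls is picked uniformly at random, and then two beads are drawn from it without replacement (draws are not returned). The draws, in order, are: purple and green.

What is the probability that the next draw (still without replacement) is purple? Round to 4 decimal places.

0.4848

The likelihood of the observed sequence under each hypothesis: P(data | bowl A) = (2/6)(4/5) = 4/15; P(data | bowl B) = (4/5)(1/4) = 1/5; P(data | bowl C) = (1/12)(11/11) = 1/12.
Weighting by the prior gives 1/3 · 4/15 = 4/45, 1/3 · 1/5 = 1/15, 1/3 · 1/12 = 1/36; summing to 11/60.
Normalising, the posterior is P(bowl A | data) = 16/33, P(bowl B | data) = 4/11, P(bowl C | data) = 5/33.
Averaging over the posterior, P(purple next | data) = (1/4)(16/33) + (1)(4/11) + (0)(5/33) = 16/33.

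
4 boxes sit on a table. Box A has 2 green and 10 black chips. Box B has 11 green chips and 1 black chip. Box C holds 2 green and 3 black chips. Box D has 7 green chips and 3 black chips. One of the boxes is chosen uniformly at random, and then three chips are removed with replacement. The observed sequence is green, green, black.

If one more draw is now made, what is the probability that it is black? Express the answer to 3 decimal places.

Compute the likelihood of the observed sequence for each case: P(data | box A) = (2/12)(2/12)(10/12) = 0.023148; P(data | box B) = (11/12)(11/12)(1/12) = 0.070023; P(data | box C) = (2/5)(2/5)(3/5) = 0.096; P(data | box D) = (7/10)(7/10)(3/10) = 0.147.
Multiplying each by its prior: 1/4 · 0.023148 = 0.005787, 1/4 · 0.070023 = 0.017506, 1/4 · 0.096 = 0.024, 1/4 · 0.147 = 0.03675; summing to 0.084043.
Dividing through by the total gives posterior P(box A | data) = 0.068858, P(box B | data) = 0.2083, P(box C | data) = 0.28557, P(box D | data) = 0.43728.
Averaging over the posterior, P(black next | data) = (5/6)(0.068858) + (1/12)(0.2083) + (3/5)(0.28557) + (3/10)(0.43728) = 0.37726.

0.377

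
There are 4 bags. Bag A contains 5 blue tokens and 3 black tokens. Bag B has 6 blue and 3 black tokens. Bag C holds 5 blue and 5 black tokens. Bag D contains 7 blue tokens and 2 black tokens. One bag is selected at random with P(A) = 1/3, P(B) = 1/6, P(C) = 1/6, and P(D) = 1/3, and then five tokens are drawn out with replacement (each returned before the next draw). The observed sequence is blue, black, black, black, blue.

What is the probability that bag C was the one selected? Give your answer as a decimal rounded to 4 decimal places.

0.3058

Under each hypothesis, the probability of the observed sequence is: P(data | bag A) = (5/8)(3/8)(3/8)(3/8)(5/8) = 0.020599; P(data | bag B) = (6/9)(3/9)(3/9)(3/9)(6/9) = 0.016461; P(data | bag C) = (5/10)(5/10)(5/10)(5/10)(5/10) = 0.03125; P(data | bag D) = (7/9)(2/9)(2/9)(2/9)(7/9) = 0.0066386.
Multiplying each by its prior: 1/3 · 0.020599 = 0.0068665, 1/6 · 0.016461 = 0.0027435, 1/6 · 0.03125 = 0.0052083, 1/3 · 0.0066386 = 0.0022129; with total 0.017031.
Therefore the posterior P(bag C | data) = (0.0052083) / (0.017031) = 0.30581.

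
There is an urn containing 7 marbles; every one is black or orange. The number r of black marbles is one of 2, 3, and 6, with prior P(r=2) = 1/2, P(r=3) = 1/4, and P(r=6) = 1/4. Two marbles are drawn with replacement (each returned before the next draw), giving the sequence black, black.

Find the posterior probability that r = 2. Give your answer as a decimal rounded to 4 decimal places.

0.1509

Under each hypothesis, the probability of the observed sequence is: P(data | r = 2) = (2/7)(2/7) = 4/49; P(data | r = 3) = (3/7)(3/7) = 9/49; P(data | r = 6) = (6/7)(6/7) = 36/49.
Multiplying each by its prior: 1/2 · 4/49 = 2/49, 1/4 · 9/49 = 9/196, 1/4 · 36/49 = 9/49; these sum to 53/196.
Hence P(r = 2 | data) = (2/49) / (53/196) = 8/53.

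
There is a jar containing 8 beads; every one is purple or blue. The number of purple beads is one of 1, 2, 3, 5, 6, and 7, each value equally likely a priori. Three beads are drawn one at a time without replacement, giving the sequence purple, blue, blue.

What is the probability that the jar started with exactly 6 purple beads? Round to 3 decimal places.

For each hypothesis, P(data | H) works out to: P(data | r = 1) = (1/8)(7/7)(6/6) = 1/8; P(data | r = 2) = (2/8)(6/7)(5/6) = 5/28; P(data | r = 3) = (3/8)(5/7)(4/6) = 5/28; P(data | r = 5) = (5/8)(3/7)(2/6) = 5/56; P(data | r = 6) = (6/8)(2/7)(1/6) = 1/28; P(data | r = 7) = (7/8)(1/7)(0/6) = 0.
Weighting by the prior gives 1/6 · 1/8 = 1/48, 1/6 · 5/28 = 5/168, 1/6 · 5/28 = 5/168, 1/6 · 5/56 = 5/336, 1/6 · 1/28 = 1/168, 1/6 · 0 = 0; these sum to 17/168.
Therefore the posterior P(r = 6 | data) = (1/168) / (17/168) = 1/17.

0.059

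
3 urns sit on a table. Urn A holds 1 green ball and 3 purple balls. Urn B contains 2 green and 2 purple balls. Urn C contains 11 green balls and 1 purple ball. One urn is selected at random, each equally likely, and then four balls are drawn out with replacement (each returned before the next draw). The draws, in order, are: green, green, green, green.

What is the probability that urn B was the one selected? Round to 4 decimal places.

Under each hypothesis, the probability of the observed sequence is: P(data | urn A) = (1/4)(1/4)(1/4)(1/4) = 0.0039062; P(data | urn B) = (2/4)(2/4)(2/4)(2/4) = 0.0625; P(data | urn C) = (11/12)(11/12)(11/12)(11/12) = 0.70607.
Multiplying each by its prior: 1/3 · 0.0039062 = 0.0013021, 1/3 · 0.0625 = 0.020833, 1/3 · 0.70607 = 0.23536; summing to 0.25749.
Hence P(urn B | data) = (0.020833) / (0.25749) = 0.080909.

0.0809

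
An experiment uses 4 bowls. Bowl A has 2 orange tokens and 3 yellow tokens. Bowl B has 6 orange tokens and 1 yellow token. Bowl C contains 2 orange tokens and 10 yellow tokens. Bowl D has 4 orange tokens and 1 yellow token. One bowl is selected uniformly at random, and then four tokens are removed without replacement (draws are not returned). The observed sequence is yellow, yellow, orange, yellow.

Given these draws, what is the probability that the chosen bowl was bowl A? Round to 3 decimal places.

Compute the likelihood of the observed sequence for each case: P(data | bowl A) = (3/5)(2/4)(2/3)(1/2) = 0.1; P(data | bowl B) = (1/7)(0/6) = 0; P(data | bowl C) = (10/12)(9/11)(2/10)(8/9) = 0.12121; P(data | bowl D) = (1/5)(0/4) = 0.
The prior-weighted likelihoods are 1/4 · 0.1 = 0.025, 1/4 · 0 = 0, 1/4 · 0.12121 = 0.030303, 1/4 · 0 = 0; these sum to 0.055303.
Hence P(bowl A | data) = (0.025) / (0.055303) = 0.45205.

0.452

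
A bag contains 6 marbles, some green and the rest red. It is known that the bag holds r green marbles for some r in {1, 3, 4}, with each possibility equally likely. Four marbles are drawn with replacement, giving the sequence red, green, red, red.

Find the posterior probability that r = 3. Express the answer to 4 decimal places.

0.3403

Compute the likelihood of the observed sequence for each case: P(data | r = 1) = (5/6)(1/6)(5/6)(5/6) = 0.096451; P(data | r = 3) = (3/6)(3/6)(3/6)(3/6) = 0.0625; P(data | r = 4) = (2/6)(4/6)(2/6)(2/6) = 0.024691.
Weighting by the prior gives 1/3 · 0.096451 = 0.03215, 1/3 · 0.0625 = 0.020833, 1/3 · 0.024691 = 0.0082305; these sum to 0.061214.
Hence P(r = 3 | data) = (0.020833) / (0.061214) = 0.34034.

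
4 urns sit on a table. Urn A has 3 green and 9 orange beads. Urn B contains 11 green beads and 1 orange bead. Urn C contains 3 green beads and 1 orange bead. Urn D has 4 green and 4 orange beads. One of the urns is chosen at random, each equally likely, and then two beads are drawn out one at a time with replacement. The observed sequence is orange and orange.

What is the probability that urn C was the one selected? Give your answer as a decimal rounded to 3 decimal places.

The likelihood of the observed sequence under each hypothesis: P(data | urn A) = (9/12)(9/12) = 9/16; P(data | urn B) = (1/12)(1/12) = 1/144; P(data | urn C) = (1/4)(1/4) = 1/16; P(data | urn D) = (4/8)(4/8) = 1/4.
Weighting by the prior gives 1/4 · 9/16 = 9/64, 1/4 · 1/144 = 1/576, 1/4 · 1/16 = 1/64, 1/4 · 1/4 = 1/16; these sum to 127/576.
Hence P(urn C | data) = (1/64) / (127/576) = 9/127.

0.071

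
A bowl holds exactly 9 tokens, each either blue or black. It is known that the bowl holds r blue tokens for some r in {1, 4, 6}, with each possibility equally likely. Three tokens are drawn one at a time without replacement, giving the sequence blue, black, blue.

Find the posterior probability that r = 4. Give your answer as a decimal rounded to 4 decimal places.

0.4000

The likelihood of the observed sequence under each hypothesis: P(data | r = 1) = (1/9)(8/8)(0/7) = 0; P(data | r = 4) = (4/9)(5/8)(3/7) = 5/42; P(data | r = 6) = (6/9)(3/8)(5/7) = 5/28.
Weighting by the prior gives 1/3 · 0 = 0, 1/3 · 5/42 = 5/126, 1/3 · 5/28 = 5/84; with total 25/252.
Hence P(r = 4 | data) = (5/126) / (25/252) = 2/5.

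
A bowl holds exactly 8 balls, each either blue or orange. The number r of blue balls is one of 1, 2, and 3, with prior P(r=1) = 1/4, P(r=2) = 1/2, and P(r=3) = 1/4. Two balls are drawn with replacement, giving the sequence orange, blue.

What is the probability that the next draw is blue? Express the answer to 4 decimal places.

For each hypothesis, P(data | H) works out to: P(data | r = 1) = (7/8)(1/8) = 7/64; P(data | r = 2) = (6/8)(2/8) = 3/16; P(data | r = 3) = (5/8)(3/8) = 15/64.
Weighting by the prior gives 1/4 · 7/64 = 7/256, 1/2 · 3/16 = 3/32, 1/4 · 15/64 = 15/256; with total 23/128.
Normalising, the posterior is P(r = 1 | data) = 7/46, P(r = 2 | data) = 12/23, P(r = 3 | data) = 15/46.
The predictive probability is P(blue next | data) = (1/8)(7/46) + (1/4)(12/23) + (3/8)(15/46) = 25/92.

0.2717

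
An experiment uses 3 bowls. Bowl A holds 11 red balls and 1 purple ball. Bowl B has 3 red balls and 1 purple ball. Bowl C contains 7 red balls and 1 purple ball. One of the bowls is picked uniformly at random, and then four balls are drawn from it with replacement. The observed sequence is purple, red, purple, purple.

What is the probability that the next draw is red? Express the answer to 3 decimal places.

The likelihood of the observed sequence under each hypothesis: P(data | bowl A) = (1/12)(11/12)(1/12)(1/12) = 0.00053048; P(data | bowl B) = (1/4)(3/4)(1/4)(1/4) = 0.011719; P(data | bowl C) = (1/8)(7/8)(1/8)(1/8) = 0.001709.
Weighting by the prior gives 1/3 · 0.00053048 = 0.00017683, 1/3 · 0.011719 = 0.0039062, 1/3 · 0.001709 = 0.00056966; summing to 0.0046527.
The posterior is then P(bowl A | data) = 0.038005, P(bowl B | data) = 0.83956, P(bowl C | data) = 0.12244.
The predictive probability is P(red next | data) = (11/12)(0.038005) + (3/4)(0.83956) + (7/8)(0.12244) = 0.77164.

0.772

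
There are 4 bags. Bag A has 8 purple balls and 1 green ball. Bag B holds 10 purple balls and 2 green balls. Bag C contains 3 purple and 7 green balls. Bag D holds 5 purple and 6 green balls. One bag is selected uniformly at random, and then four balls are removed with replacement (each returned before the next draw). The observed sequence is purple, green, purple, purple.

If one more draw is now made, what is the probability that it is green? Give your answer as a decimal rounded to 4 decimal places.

0.2695

Compute the likelihood of the observed sequence for each case: P(data | bag A) = (8/9)(1/9)(8/9)(8/9) = 0.078037; P(data | bag B) = (10/12)(2/12)(10/12)(10/12) = 0.096451; P(data | bag C) = (3/10)(7/10)(3/10)(3/10) = 0.0189; P(data | bag D) = (5/11)(6/11)(5/11)(5/11) = 0.051226.
The prior-weighted likelihoods are 1/4 · 0.078037 = 0.019509, 1/4 · 0.096451 = 0.024113, 1/4 · 0.0189 = 0.004725, 1/4 · 0.051226 = 0.012807; these sum to 0.061153.
The posterior is then P(bag A | data) = 0.31902, P(bag B | data) = 0.3943, P(bag C | data) = 0.077265, P(bag D | data) = 0.20942.
So P(green next | data) = Σ P(green next | H) P(H | data) = (1/9)(0.31902) + (1/6)(0.3943) + (7/10)(0.077265) + (6/11)(0.20942) = 0.26948.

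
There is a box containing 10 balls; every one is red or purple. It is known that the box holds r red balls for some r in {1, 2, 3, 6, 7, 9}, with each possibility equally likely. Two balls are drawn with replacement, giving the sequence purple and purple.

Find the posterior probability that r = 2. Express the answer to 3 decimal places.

For each hypothesis, P(data | H) works out to: P(data | r = 1) = (9/10)(9/10) = 81/100; P(data | r = 2) = (8/10)(8/10) = 16/25; P(data | r = 3) = (7/10)(7/10) = 49/100; P(data | r = 6) = (4/10)(4/10) = 4/25; P(data | r = 7) = (3/10)(3/10) = 9/100; P(data | r = 9) = (1/10)(1/10) = 1/100.
The prior-weighted likelihoods are 1/6 · 81/100 = 27/200, 1/6 · 16/25 = 8/75, 1/6 · 49/100 = 49/600, 1/6 · 4/25 = 2/75, 1/6 · 9/100 = 3/200, 1/6 · 1/100 = 1/600; these sum to 11/30.
By Bayes' rule, P(r = 2 | data) = (8/75) / (11/30) = 16/55.

0.291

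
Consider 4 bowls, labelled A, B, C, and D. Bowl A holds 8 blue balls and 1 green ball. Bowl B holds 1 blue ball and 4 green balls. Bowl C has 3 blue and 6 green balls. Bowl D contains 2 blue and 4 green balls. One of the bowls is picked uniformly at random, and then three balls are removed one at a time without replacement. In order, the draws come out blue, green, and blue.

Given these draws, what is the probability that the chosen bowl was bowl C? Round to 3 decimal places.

0.287

Compute the likelihood of the observed sequence for each case: P(data | bowl A) = (8/9)(1/8)(7/7) = 0.11111; P(data | bowl B) = (1/5)(4/4)(0/3) = 0; P(data | bowl C) = (3/9)(6/8)(2/7) = 0.071429; P(data | bowl D) = (2/6)(4/5)(1/4) = 0.066667.
Multiplying each by its prior: 1/4 · 0.11111 = 0.027778, 1/4 · 0 = 0, 1/4 · 0.071429 = 0.017857, 1/4 · 0.066667 = 0.016667; these sum to 0.062302.
By Bayes' rule, P(bowl C | data) = (0.017857) / (0.062302) = 0.28662.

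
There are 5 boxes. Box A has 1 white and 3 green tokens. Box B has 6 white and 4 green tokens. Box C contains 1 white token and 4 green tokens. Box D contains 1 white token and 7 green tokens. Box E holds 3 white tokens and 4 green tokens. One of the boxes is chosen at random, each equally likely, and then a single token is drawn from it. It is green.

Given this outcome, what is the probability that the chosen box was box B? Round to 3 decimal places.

Compute the likelihood of this draw for each case: P(data | box A) = (3/4) = 0.75; P(data | box B) = (4/10) = 0.4; P(data | box C) = (4/5) = 0.8; P(data | box D) = (7/8) = 0.875; P(data | box E) = (4/7) = 0.57143.
Multiplying each by its prior: 1/5 · 0.75 = 0.15, 1/5 · 0.4 = 0.08, 1/5 · 0.8 = 0.16, 1/5 · 0.875 = 0.175, 1/5 · 0.57143 = 0.11429; these sum to 0.67929.
Therefore the posterior P(box B | data) = (0.08) / (0.67929) = 0.11777.

0.118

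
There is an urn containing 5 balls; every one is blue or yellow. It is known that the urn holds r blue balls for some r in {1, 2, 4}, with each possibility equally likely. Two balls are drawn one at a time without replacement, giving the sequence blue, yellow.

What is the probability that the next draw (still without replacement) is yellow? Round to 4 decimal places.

Compute the likelihood of the observed sequence for each case: P(data | r = 1) = (1/5)(4/4) = 1/5; P(data | r = 2) = (2/5)(3/4) = 3/10; P(data | r = 4) = (4/5)(1/4) = 1/5.
The prior-weighted likelihoods are 1/3 · 1/5 = 1/15, 1/3 · 3/10 = 1/10, 1/3 · 1/5 = 1/15; summing to 7/30.
The posterior is then P(r = 1 | data) = 2/7, P(r = 2 | data) = 3/7, P(r = 4 | data) = 2/7.
Averaging over the posterior, P(yellow next | data) = (1)(2/7) + (2/3)(3/7) + (0)(2/7) = 4/7.

0.5714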